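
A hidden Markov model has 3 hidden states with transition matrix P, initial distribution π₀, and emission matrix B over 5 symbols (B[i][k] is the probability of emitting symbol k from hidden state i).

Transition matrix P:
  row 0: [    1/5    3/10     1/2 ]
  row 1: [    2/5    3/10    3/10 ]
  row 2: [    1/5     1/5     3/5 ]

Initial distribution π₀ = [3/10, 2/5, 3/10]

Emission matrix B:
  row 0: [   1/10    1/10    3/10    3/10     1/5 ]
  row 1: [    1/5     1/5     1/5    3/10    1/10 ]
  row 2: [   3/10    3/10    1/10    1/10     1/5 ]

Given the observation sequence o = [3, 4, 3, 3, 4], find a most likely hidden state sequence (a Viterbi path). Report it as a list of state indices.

path = [1, 0, 1, 0, 2]

t=0: δ = [9.000e-02, 1.200e-01, 3.000e-02]  (obs o_0=3)
t=1: δ = [9.600e-03, 3.600e-03, 9.000e-03]  ψ = [1, 1, 0]  (obs o_1=4)
t=2: δ = [5.760e-04, 8.640e-04, 5.400e-04]  ψ = [0, 0, 2]  (obs o_2=3)
t=3: δ = [1.037e-04, 7.776e-05, 3.240e-05]  ψ = [1, 1, 2]  (obs o_3=3)
t=4: δ = [6.221e-06, 3.110e-06, 1.037e-05]  ψ = [1, 0, 0]  (obs o_4=4)
backtrack: best end state = 2; path = [1, 0, 1, 0, 2]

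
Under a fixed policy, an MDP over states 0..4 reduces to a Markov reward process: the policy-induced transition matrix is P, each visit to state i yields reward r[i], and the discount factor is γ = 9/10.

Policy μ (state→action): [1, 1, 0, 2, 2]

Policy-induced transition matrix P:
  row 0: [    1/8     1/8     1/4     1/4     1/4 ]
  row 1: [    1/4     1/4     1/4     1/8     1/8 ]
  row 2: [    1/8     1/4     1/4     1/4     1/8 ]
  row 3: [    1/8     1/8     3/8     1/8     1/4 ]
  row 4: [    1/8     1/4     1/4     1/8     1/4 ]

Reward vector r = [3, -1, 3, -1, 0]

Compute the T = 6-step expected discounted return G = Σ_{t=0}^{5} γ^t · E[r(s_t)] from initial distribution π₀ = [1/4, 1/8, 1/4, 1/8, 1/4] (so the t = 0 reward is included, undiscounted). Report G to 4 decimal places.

t=0: π = [0.2500, 0.1250, 0.2500, 0.1250, 0.2500], E[r] = 1.2500, γ^t·E[r] = 1.250000, running G = 1.250000
t=1: π = [0.1406, 0.2031, 0.2656, 0.1875, 0.2031], E[r] = 0.8281, γ^t·E[r] = 0.745313, running G = 1.995313
t=2: π = [0.1504, 0.2090, 0.2734, 0.1758, 0.1914], E[r] = 0.8867, γ^t·E[r] = 0.718242, running G = 2.713555
t=3: π = [0.1511, 0.2092, 0.2720, 0.1780, 0.1897], E[r] = 0.8821, γ^t·E[r] = 0.643036, running G = 3.356591
t=4: π = [0.1512, 0.2089, 0.2722, 0.1779, 0.1898], E[r] = 0.8835, γ^t·E[r] = 0.579634, running G = 3.936225
t=5: π = [0.1511, 0.2089, 0.2722, 0.1779, 0.1899], E[r] = 0.8832, γ^t·E[r] = 0.521542, running G = 4.457767

G = 4.4578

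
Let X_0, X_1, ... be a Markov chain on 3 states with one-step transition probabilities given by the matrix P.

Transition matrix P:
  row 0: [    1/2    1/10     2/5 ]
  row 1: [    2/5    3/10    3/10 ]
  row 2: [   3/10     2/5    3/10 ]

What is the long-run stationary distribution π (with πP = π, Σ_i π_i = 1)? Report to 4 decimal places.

Balance equations π_j = Σ_i π_i·P[i][j]:
  π_0 = 1/2·π_0 + 2/5·π_1 + 3/10·π_2
  π_1 = 1/10·π_0 + 3/10·π_1 + 2/5·π_2
  normalize: π_0 + π_1 + π_2 = 1
Solving the linear system gives exactly π = [37/91, 23/91, 31/91].

π = [0.4066, 0.2527, 0.3407]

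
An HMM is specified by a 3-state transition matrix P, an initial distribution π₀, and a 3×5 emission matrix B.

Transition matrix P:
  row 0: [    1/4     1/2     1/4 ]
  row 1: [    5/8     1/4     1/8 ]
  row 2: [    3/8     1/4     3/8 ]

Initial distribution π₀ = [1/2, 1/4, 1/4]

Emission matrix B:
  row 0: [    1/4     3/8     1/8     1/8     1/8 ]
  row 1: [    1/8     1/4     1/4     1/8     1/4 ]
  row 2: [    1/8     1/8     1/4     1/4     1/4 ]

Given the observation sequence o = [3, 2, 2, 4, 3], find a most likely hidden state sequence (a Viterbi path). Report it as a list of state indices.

t=0: δ = [6.250e-02, 3.125e-02, 6.250e-02]  (obs o_0=3)
t=1: δ = [2.930e-03, 7.812e-03, 5.859e-03]  ψ = [2, 0, 2]  (obs o_1=2)
t=2: δ = [6.104e-04, 4.883e-04, 5.493e-04]  ψ = [1, 1, 2]  (obs o_2=2)
t=3: δ = [3.815e-05, 7.629e-05, 5.150e-05]  ψ = [1, 0, 2]  (obs o_3=4)
t=4: δ = [5.960e-06, 2.384e-06, 4.828e-06]  ψ = [1, 0, 2]  (obs o_4=3)
backtrack: best end state = 0; path = [0, 1, 0, 1, 0]

path = [0, 1, 0, 1, 0]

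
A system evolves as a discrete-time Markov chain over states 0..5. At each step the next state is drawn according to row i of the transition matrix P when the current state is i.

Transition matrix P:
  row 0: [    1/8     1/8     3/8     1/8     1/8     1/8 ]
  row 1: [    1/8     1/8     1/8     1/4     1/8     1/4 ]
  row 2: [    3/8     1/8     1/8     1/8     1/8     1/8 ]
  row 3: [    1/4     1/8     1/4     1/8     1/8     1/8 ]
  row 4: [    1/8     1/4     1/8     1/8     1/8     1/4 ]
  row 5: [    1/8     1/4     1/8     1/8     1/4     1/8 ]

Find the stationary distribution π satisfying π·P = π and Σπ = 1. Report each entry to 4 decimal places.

π = [0.1909, 0.1636, 0.1909, 0.1455, 0.1455, 0.1636]

Balance equations π_j = Σ_i π_i·P[i][j]:
  π_0 = 1/8·π_0 + 1/8·π_1 + 3/8·π_2 + 1/4·π_3 + 1/8·π_4 + 1/8·π_5
  π_1 = 1/8·π_0 + 1/8·π_1 + 1/8·π_2 + 1/8·π_3 + 1/4·π_4 + 1/4·π_5
  π_2 = 3/8·π_0 + 1/8·π_1 + 1/8·π_2 + 1/4·π_3 + 1/8·π_4 + 1/8·π_5
  π_3 = 1/8·π_0 + 1/4·π_1 + 1/8·π_2 + 1/8·π_3 + 1/8·π_4 + 1/8·π_5
  π_4 = 1/8·π_0 + 1/8·π_1 + 1/8·π_2 + 1/8·π_3 + 1/8·π_4 + 1/4·π_5
  normalize: π_0 + π_1 + π_2 + π_3 + π_4 + π_5 = 1
Solving the linear system gives exactly π = [21/110, 9/55, 21/110, 8/55, 8/55, 9/55].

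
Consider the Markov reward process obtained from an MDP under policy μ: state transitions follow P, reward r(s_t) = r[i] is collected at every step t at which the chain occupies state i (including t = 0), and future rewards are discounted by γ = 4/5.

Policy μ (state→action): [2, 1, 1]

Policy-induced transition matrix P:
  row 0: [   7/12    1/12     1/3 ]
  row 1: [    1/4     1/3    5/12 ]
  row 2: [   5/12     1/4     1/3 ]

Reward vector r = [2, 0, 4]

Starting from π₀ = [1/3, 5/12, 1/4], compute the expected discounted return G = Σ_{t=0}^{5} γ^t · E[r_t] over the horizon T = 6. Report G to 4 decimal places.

t=0: π = [0.3333, 0.4167, 0.2500], E[r] = 1.6667, γ^t·E[r] = 1.666667, running G = 1.666667
t=1: π = [0.4028, 0.2292, 0.3681], E[r] = 2.2778, γ^t·E[r] = 1.822222, running G = 3.488889
t=2: π = [0.4456, 0.2020, 0.3524], E[r] = 2.3009, γ^t·E[r] = 1.472593, running G = 4.961481
t=3: π = [0.4573, 0.1926, 0.3502], E[r] = 2.3152, γ^t·E[r] = 1.185383, running G = 6.146864
t=4: π = [0.4608, 0.1898, 0.3494], E[r] = 2.3191, γ^t·E[r] = 0.949900, running G = 7.096764
t=5: π = [0.4618, 0.1890, 0.3492], E[r] = 2.3203, γ^t·E[r] = 0.760303, running G = 7.857067

G = 7.8571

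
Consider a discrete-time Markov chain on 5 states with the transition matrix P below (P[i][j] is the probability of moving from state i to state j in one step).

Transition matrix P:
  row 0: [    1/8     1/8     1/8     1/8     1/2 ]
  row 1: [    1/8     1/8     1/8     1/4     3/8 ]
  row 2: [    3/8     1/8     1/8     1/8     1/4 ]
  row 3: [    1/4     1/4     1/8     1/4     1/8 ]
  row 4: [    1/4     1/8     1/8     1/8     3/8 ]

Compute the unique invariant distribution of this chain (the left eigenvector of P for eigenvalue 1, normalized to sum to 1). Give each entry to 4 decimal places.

Balance equations π_j = Σ_i π_i·P[i][j]:
  π_0 = 1/8·π_0 + 1/8·π_1 + 3/8·π_2 + 1/4·π_3 + 1/4·π_4
  π_1 = 1/8·π_0 + 1/8·π_1 + 1/8·π_2 + 1/4·π_3 + 1/8·π_4
  π_2 = 1/8·π_0 + 1/8·π_1 + 1/8·π_2 + 1/8·π_3 + 1/8·π_4
  π_3 = 1/8·π_0 + 1/4·π_1 + 1/8·π_2 + 1/4·π_3 + 1/8·π_4
  normalize: π_0 + π_1 + π_2 + π_3 + π_4 = 1
Solving the linear system gives exactly π = [871/3960, 8/55, 1/8, 9/55, 137/396].

π = [0.2199, 0.1455, 0.1250, 0.1636, 0.3460]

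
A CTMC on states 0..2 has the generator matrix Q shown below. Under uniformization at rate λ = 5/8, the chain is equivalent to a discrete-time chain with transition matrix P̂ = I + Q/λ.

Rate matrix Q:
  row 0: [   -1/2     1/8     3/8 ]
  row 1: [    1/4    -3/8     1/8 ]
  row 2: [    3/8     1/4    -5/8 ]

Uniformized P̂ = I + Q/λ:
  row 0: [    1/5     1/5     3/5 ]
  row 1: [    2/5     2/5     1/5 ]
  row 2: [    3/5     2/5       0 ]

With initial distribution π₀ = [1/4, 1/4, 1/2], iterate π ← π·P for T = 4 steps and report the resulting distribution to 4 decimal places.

π = [0.3748, 0.3204, 0.3048]

t=0: π = [0.2500, 0.2500, 0.5000]
t=1: π = [0.4500, 0.3500, 0.2000]
t=2: π = [0.3500, 0.3100, 0.3400]
t=3: π = [0.3980, 0.3300, 0.2720]
t=4: π = [0.3748, 0.3204, 0.3048]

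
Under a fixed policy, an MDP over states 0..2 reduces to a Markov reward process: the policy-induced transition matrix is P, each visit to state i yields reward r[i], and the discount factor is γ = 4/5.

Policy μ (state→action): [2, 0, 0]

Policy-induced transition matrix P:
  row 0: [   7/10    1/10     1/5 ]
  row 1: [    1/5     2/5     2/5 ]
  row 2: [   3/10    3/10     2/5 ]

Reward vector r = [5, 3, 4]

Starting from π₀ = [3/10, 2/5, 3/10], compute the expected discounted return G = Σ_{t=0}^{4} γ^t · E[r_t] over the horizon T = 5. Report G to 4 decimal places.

t=0: π = [0.3000, 0.4000, 0.3000], E[r] = 3.9000, γ^t·E[r] = 3.900000, running G = 3.900000
t=1: π = [0.3800, 0.2800, 0.3400], E[r] = 4.1000, γ^t·E[r] = 3.280000, running G = 7.180000
t=2: π = [0.4240, 0.2520, 0.3240], E[r] = 4.1720, γ^t·E[r] = 2.670080, running G = 9.850080
t=3: π = [0.4444, 0.2404, 0.3152], E[r] = 4.2040, γ^t·E[r] = 2.152448, running G = 12.002528
t=4: π = [0.4537, 0.2352, 0.3111], E[r] = 4.2186, γ^t·E[r] = 1.727922, running G = 13.730450

G = 13.7305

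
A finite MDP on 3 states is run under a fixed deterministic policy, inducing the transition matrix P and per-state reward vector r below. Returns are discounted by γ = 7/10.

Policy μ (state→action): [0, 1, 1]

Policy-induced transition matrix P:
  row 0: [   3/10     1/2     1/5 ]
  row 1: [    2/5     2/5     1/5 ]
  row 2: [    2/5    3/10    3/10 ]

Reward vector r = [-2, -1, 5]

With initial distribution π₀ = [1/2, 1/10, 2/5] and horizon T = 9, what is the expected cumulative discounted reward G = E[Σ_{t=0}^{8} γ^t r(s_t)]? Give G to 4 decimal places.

t=0: π = [0.5000, 0.1000, 0.4000], E[r] = 0.9000, γ^t·E[r] = 0.900000, running G = 0.900000
t=1: π = [0.3500, 0.4100, 0.2400], E[r] = 0.0900, γ^t·E[r] = 0.063000, running G = 0.963000
t=2: π = [0.3650, 0.4110, 0.2240], E[r] = -0.0210, γ^t·E[r] = -0.010290, running G = 0.952710
t=3: π = [0.3635, 0.4141, 0.2224], E[r] = -0.0291, γ^t·E[r] = -0.009981, running G = 0.942729
t=4: π = [0.3637, 0.4141, 0.2222], E[r] = -0.0302, γ^t·E[r] = -0.007253, running G = 0.935475
t=5: π = [0.3636, 0.4141, 0.2222], E[r] = -0.0303, γ^t·E[r] = -0.005091, running G = 0.930384
t=6: π = [0.3636, 0.4141, 0.2222], E[r] = -0.0303, γ^t·E[r] = -0.003565, running G = 0.926819
t=7: π = [0.3636, 0.4141, 0.2222], E[r] = -0.0303, γ^t·E[r] = -0.002496, running G = 0.924324
t=8: π = [0.3636, 0.4141, 0.2222], E[r] = -0.0303, γ^t·E[r] = -0.001747, running G = 0.922577

G = 0.9226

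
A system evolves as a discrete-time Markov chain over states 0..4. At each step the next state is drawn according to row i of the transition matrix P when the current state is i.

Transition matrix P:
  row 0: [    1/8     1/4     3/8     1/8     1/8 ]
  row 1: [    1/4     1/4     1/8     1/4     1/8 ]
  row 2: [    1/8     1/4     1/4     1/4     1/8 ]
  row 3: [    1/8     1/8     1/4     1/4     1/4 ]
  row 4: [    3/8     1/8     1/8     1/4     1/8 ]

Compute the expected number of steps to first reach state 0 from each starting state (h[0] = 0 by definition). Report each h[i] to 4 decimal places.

First-step conditioning: h[0] = 0; for i ≠ 0, h[i] = 1 + Σ_k P[i][k]·h[k].
  h[1] = 1 + 1/4·h[1] + 1/8·h[2] + 1/4·h[3] + 1/8·h[4]
  h[2] = 1 + 1/4·h[1] + 1/4·h[2] + 1/4·h[3] + 1/8·h[4]
  h[3] = 1 + 1/8·h[1] + 1/4·h[2] + 1/4·h[3] + 1/4·h[4]
  h[4] = 1 + 1/8·h[1] + 1/8·h[2] + 1/4·h[3] + 1/8·h[4]
Solving the 4×4 linear system over states ≠ 0 gives exactly h = [0, 1792/387, 2048/387, 2020/387, 1568/387] (h[0] = 0 is the target).

h = [0.0000, 4.6305, 5.2920, 5.2196, 4.0517]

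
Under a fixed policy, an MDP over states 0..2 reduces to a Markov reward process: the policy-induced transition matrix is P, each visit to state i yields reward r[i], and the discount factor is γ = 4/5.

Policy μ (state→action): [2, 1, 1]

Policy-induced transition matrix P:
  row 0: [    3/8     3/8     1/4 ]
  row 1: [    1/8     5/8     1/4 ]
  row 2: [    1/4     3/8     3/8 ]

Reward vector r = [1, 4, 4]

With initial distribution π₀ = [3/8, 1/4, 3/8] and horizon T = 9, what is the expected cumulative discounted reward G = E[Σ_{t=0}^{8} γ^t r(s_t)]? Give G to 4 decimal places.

t=0: π = [0.3750, 0.2500, 0.3750], E[r] = 2.8750, γ^t·E[r] = 2.875000, running G = 2.875000
t=1: π = [0.2656, 0.4375, 0.2969], E[r] = 3.2031, γ^t·E[r] = 2.562500, running G = 5.437500
t=2: π = [0.2285, 0.4844, 0.2871], E[r] = 3.3145, γ^t·E[r] = 2.121250, running G = 7.558750
t=3: π = [0.2180, 0.4961, 0.2859], E[r] = 3.3459, γ^t·E[r] = 1.713125, running G = 9.271875
t=4: π = [0.2152, 0.4990, 0.2857], E[r] = 3.3543, γ^t·E[r] = 1.373913, running G = 10.645788
t=5: π = [0.2145, 0.4998, 0.2857], E[r] = 3.3564, γ^t·E[r] = 1.099831, running G = 11.745619
t=6: π = [0.2143, 0.4999, 0.2857], E[r] = 3.3570, γ^t·E[r] = 0.880007, running G = 12.625626
t=7: π = [0.2143, 0.5000, 0.2857], E[r] = 3.3571, γ^t·E[r] = 0.704034, running G = 13.329660
t=8: π = [0.2143, 0.5000, 0.2857], E[r] = 3.3571, γ^t·E[r] = 0.563233, running G = 13.892893

G = 13.8929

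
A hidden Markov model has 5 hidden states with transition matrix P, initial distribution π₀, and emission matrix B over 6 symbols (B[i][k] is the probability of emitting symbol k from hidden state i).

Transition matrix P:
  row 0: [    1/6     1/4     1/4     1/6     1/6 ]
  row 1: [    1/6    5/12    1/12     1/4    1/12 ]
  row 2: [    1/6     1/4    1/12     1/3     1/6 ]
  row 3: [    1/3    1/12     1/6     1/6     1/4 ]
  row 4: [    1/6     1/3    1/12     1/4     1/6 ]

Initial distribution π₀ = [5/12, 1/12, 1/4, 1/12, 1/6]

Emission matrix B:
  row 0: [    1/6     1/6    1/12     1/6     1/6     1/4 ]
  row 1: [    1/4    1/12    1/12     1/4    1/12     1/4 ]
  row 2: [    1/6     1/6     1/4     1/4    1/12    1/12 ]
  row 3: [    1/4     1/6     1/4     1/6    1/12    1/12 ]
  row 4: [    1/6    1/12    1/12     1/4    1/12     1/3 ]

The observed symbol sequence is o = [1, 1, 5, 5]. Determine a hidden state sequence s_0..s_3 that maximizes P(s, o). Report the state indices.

path = [0, 2, 1, 1]

t=0: δ = [6.944e-02, 6.944e-03, 4.167e-02, 1.389e-02, 1.389e-02]  (obs o_0=1)
t=1: δ = [1.929e-03, 1.447e-03, 2.894e-03, 2.315e-03, 9.645e-04]  ψ = [0, 0, 0, 2, 0]  (obs o_1=1)
t=2: δ = [1.929e-04, 1.808e-04, 4.019e-05, 8.038e-05, 1.929e-04]  ψ = [3, 2, 0, 2, 3]  (obs o_2=5)
t=3: δ = [8.038e-06, 1.884e-05, 4.019e-06, 4.019e-06, 1.072e-05]  ψ = [0, 1, 0, 4, 0]  (obs o_3=5)
backtrack: best end state = 1; path = [0, 2, 1, 1]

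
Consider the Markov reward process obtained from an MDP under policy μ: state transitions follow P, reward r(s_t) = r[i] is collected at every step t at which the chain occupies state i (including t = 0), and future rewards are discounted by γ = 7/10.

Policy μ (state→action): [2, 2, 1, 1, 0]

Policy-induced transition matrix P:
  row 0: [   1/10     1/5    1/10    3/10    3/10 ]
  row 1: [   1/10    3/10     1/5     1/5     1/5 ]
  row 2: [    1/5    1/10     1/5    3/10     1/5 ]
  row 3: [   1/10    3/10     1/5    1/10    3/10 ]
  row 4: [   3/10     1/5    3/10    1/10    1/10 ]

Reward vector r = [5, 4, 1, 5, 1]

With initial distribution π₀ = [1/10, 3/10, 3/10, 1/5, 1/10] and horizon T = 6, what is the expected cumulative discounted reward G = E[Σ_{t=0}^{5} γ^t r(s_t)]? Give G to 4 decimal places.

G = 9.1151

t=0: π = [0.1000, 0.3000, 0.3000, 0.2000, 0.1000], E[r] = 3.1000, γ^t·E[r] = 3.100000, running G = 3.100000
t=1: π = [0.1500, 0.2200, 0.2000, 0.2100, 0.2200], E[r] = 3.1000, γ^t·E[r] = 2.170000, running G = 5.270000
t=2: π = [0.1640, 0.2230, 0.2070, 0.1920, 0.2140], E[r] = 3.0930, γ^t·E[r] = 1.515570, running G = 6.785570
t=3: π = [0.1635, 0.2208, 0.2050, 0.1965, 0.2142], E[r] = 3.1024, γ^t·E[r] = 1.064123, running G = 7.849693
t=4: π = [0.1633, 0.2212, 0.2051, 0.1958, 0.2146], E[r] = 3.1002, γ^t·E[r] = 0.744351, running G = 8.594044
t=5: π = [0.1634, 0.2212, 0.2051, 0.1958, 0.2145], E[r] = 3.1005, γ^t·E[r] = 0.521100, running G = 9.115144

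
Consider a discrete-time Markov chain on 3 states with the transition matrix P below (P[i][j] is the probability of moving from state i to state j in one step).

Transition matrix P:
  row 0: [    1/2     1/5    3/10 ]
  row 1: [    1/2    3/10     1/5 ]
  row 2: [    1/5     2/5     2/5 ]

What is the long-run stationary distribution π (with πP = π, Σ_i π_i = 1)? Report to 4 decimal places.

Balance equations π_j = Σ_i π_i·P[i][j]:
  π_0 = 1/2·π_0 + 1/2·π_1 + 1/5·π_2
  π_1 = 1/5·π_0 + 3/10·π_1 + 2/5·π_2
  normalize: π_0 + π_1 + π_2 = 1
Solving the linear system gives exactly π = [34/83, 24/83, 25/83].

π = [0.4096, 0.2892, 0.3012]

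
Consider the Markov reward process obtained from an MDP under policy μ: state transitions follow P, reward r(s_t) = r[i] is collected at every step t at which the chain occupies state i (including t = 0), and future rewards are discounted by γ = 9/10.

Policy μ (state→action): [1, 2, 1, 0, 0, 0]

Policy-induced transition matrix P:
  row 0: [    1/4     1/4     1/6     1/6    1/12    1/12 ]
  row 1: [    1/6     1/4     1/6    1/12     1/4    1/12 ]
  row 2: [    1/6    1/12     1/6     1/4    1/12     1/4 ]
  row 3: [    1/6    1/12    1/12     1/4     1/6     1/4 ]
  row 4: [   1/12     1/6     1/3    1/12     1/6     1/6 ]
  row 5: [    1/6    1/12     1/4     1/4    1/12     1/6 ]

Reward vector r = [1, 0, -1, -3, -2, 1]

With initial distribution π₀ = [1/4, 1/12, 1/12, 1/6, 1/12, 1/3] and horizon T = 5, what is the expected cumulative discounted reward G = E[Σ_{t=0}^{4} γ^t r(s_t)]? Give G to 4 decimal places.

G = -2.2880

t=0: π = [0.2500, 0.0833, 0.0833, 0.1667, 0.0833, 0.3333], E[r] = -0.1667, γ^t·E[r] = -0.166667, running G = -0.166667
t=1: π = [0.1806, 0.1458, 0.1944, 0.2014, 0.1181, 0.1597], E[r] = -0.6944, γ^t·E[r] = -0.625000, running G = -0.791667
t=2: π = [0.1719, 0.1476, 0.1829, 0.1910, 0.1343, 0.1725], E[r] = -0.6800, γ^t·E[r] = -0.550781, running G = -1.342448
t=3: π = [0.1698, 0.1478, 0.1875, 0.1887, 0.1350, 0.1712], E[r] = -0.6827, γ^t·E[r] = -0.497672, running G = -1.840120
t=4: π = [0.1696, 0.1475, 0.1877, 0.1887, 0.1349, 0.1716], E[r] = -0.6826, γ^t·E[r] = -0.447870, running G = -2.287990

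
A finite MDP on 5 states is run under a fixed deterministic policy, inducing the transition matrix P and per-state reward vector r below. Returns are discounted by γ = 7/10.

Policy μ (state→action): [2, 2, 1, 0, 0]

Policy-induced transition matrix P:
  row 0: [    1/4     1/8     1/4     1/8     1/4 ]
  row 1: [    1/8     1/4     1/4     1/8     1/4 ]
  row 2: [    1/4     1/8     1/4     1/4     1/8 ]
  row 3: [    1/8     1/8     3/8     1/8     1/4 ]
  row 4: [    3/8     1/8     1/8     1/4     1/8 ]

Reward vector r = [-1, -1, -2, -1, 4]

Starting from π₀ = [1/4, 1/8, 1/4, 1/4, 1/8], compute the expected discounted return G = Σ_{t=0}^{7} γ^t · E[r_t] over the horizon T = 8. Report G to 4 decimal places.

G = -1.2025

t=0: π = [0.2500, 0.1250, 0.2500, 0.2500, 0.1250], E[r] = -0.6250, γ^t·E[r] = -0.625000, running G = -0.625000
t=1: π = [0.2188, 0.1406, 0.2656, 0.1719, 0.2031], E[r] = -0.2500, γ^t·E[r] = -0.175000, running G = -0.800000
t=2: π = [0.2363, 0.1426, 0.2461, 0.1836, 0.1914], E[r] = -0.2891, γ^t·E[r] = -0.141641, running G = -0.941641
t=3: π = [0.2332, 0.1428, 0.2490, 0.1797, 0.1953], E[r] = -0.2725, γ^t·E[r] = -0.093454, running G = -1.035095
t=4: π = [0.2341, 0.1429, 0.2480, 0.1805, 0.1945], E[r] = -0.2758, γ^t·E[r] = -0.066209, running G = -1.101304
t=5: π = [0.2339, 0.1429, 0.2483, 0.1803, 0.1947], E[r] = -0.2748, γ^t·E[r] = -0.046190, running G = -1.147494
t=6: π = [0.2339, 0.1429, 0.2482, 0.1804, 0.1946], E[r] = -0.2750, γ^t·E[r] = -0.032359, running G = -1.179853
t=7: π = [0.2339, 0.1429, 0.2482, 0.1804, 0.1946], E[r] = -0.2750, γ^t·E[r] = -0.022647, running G = -1.202499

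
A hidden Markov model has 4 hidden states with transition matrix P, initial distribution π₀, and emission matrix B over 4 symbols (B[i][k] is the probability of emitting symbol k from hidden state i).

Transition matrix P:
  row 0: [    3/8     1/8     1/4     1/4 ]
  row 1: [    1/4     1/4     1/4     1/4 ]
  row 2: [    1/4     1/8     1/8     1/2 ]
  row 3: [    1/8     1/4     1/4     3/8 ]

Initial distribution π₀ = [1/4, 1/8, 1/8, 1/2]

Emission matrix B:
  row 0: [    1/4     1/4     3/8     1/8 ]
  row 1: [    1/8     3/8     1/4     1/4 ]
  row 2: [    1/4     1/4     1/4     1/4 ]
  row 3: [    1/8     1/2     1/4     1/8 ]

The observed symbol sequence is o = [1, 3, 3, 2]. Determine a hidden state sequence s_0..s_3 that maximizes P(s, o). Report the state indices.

path = [3, 1, 2, 3]

t=0: δ = [6.250e-02, 4.688e-02, 3.125e-02, 2.500e-01]  (obs o_0=1)
t=1: δ = [3.906e-03, 1.562e-02, 1.562e-02, 1.172e-02]  ψ = [3, 3, 3, 3]  (obs o_1=3)
t=2: δ = [4.883e-04, 9.766e-04, 9.766e-04, 9.766e-04]  ψ = [1, 1, 1, 2]  (obs o_2=3)
t=3: δ = [9.155e-05, 6.104e-05, 6.104e-05, 1.221e-04]  ψ = [1, 1, 1, 2]  (obs o_3=2)
backtrack: best end state = 3; path = [3, 1, 2, 3]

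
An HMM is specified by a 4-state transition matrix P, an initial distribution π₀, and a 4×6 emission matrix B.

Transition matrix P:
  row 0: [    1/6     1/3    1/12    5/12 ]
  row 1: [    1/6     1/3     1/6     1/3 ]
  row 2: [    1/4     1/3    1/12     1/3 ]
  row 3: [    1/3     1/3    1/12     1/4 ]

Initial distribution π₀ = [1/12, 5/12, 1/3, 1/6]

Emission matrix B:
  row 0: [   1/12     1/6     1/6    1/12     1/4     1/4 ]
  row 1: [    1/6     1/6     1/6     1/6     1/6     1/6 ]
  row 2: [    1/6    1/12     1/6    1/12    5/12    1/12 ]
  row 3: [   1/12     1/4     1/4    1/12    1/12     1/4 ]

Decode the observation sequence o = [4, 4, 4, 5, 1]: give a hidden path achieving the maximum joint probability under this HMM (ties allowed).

t=0: δ = [2.083e-02, 6.944e-02, 1.389e-01, 1.389e-02]  (obs o_0=4)
t=1: δ = [8.681e-03, 7.716e-03, 4.823e-03, 3.858e-03]  ψ = [2, 2, 1, 2]  (obs o_1=4)
t=2: δ = [3.617e-04, 4.823e-04, 5.358e-04, 3.014e-04]  ψ = [0, 0, 1, 0]  (obs o_2=4)
t=3: δ = [3.349e-05, 2.977e-05, 6.698e-06, 4.465e-05]  ψ = [2, 2, 1, 2]  (obs o_3=5)
t=4: δ = [2.481e-06, 2.481e-06, 4.135e-07, 3.489e-06]  ψ = [3, 3, 1, 0]  (obs o_4=1)
backtrack: best end state = 3; path = [2, 1, 2, 0, 3]

path = [2, 1, 2, 0, 3]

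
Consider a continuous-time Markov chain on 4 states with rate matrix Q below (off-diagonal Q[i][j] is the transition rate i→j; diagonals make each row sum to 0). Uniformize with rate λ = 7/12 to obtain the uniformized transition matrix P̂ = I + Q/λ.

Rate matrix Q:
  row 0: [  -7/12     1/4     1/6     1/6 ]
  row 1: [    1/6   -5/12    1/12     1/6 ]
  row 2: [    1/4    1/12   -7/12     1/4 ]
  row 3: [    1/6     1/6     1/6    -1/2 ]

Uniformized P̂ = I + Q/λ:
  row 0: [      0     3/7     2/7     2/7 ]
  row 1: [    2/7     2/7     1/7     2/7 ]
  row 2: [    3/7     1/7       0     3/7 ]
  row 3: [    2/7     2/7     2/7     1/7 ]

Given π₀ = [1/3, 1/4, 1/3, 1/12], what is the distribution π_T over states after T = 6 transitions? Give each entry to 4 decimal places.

t=0: π = [0.3333, 0.2500, 0.3333, 0.0833]
t=1: π = [0.2381, 0.2857, 0.1548, 0.3214]
t=2: π = [0.2398, 0.2976, 0.2007, 0.2619]
t=3: π = [0.2459, 0.2913, 0.1859, 0.2770]
t=4: π = [0.2420, 0.2943, 0.1910, 0.2727]
t=5: π = [0.2439, 0.2930, 0.1891, 0.2740]
t=6: π = [0.2431, 0.2935, 0.1898, 0.2736]

π = [0.2431, 0.2935, 0.1898, 0.2736]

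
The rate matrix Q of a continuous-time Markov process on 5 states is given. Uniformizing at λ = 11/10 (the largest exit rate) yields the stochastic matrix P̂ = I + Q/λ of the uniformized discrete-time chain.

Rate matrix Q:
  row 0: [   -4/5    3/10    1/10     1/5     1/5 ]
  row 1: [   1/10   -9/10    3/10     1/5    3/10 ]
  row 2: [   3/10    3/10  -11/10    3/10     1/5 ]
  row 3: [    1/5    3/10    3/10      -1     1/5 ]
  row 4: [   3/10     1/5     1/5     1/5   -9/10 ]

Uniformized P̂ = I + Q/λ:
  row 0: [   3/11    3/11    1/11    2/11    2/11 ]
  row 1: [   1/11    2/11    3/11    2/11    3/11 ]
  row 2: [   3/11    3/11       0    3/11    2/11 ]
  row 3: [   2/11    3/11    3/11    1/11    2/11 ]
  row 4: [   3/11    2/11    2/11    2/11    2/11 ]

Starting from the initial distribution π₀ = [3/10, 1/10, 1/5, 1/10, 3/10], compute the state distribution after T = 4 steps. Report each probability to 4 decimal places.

π = [0.2139, 0.2331, 0.1694, 0.1806, 0.2030]

t=0: π = [0.3000, 0.1000, 0.2000, 0.1000, 0.3000]
t=1: π = [0.2455, 0.2364, 0.1364, 0.1909, 0.1909]
t=2: π = [0.2124, 0.2339, 0.1736, 0.1769, 0.2033]
t=3: π = [0.2141, 0.2330, 0.1683, 0.1815, 0.2031]
t=4: π = [0.2139, 0.2331, 0.1694, 0.1806, 0.2030]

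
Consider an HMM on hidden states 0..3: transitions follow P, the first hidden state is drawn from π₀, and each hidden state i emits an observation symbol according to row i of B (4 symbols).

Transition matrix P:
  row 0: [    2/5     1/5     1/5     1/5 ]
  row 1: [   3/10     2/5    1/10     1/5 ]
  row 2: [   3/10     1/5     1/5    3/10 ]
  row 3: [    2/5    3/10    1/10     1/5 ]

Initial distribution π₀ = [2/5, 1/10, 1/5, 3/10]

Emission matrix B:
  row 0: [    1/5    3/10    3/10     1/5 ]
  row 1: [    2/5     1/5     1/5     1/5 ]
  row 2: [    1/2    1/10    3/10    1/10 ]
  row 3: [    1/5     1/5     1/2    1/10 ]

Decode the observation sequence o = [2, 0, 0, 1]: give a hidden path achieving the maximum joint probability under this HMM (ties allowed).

t=0: δ = [1.200e-01, 2.000e-02, 6.000e-02, 1.500e-01]  (obs o_0=2)
t=1: δ = [1.200e-02, 1.800e-02, 1.200e-02, 6.000e-03]  ψ = [3, 3, 0, 3]  (obs o_1=0)
t=2: δ = [1.080e-03, 2.880e-03, 1.200e-03, 7.200e-04]  ψ = [1, 1, 0, 1]  (obs o_2=0)
t=3: δ = [2.592e-04, 2.304e-04, 2.880e-05, 1.152e-04]  ψ = [1, 1, 1, 1]  (obs o_3=1)
backtrack: best end state = 0; path = [3, 1, 1, 0]

path = [3, 1, 1, 0]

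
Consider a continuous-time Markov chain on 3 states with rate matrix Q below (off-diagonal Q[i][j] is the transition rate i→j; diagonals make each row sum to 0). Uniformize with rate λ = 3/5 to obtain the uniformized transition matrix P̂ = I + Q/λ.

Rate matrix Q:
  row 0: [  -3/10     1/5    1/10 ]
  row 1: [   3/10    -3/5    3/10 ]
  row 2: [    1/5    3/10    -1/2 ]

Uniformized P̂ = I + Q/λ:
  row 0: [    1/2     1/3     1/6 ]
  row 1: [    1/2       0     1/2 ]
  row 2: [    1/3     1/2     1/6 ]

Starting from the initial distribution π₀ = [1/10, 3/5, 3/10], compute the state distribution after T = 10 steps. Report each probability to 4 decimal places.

t=0: π = [0.1000, 0.6000, 0.3000]
t=1: π = [0.4500, 0.1833, 0.3667]
t=2: π = [0.4389, 0.3333, 0.2278]
t=3: π = [0.4620, 0.2602, 0.2778]
t=4: π = [0.4537, 0.2929, 0.2534]
t=5: π = [0.4578, 0.2779, 0.2643]
t=6: π = [0.4559, 0.2847, 0.2593]
t=7: π = [0.4568, 0.2816, 0.2616]
t=8: π = [0.4564, 0.2831, 0.2605]
t=9: π = [0.4566, 0.2824, 0.2610]
t=10: π = [0.4565, 0.2827, 0.2608]

π = [0.4565, 0.2827, 0.2608]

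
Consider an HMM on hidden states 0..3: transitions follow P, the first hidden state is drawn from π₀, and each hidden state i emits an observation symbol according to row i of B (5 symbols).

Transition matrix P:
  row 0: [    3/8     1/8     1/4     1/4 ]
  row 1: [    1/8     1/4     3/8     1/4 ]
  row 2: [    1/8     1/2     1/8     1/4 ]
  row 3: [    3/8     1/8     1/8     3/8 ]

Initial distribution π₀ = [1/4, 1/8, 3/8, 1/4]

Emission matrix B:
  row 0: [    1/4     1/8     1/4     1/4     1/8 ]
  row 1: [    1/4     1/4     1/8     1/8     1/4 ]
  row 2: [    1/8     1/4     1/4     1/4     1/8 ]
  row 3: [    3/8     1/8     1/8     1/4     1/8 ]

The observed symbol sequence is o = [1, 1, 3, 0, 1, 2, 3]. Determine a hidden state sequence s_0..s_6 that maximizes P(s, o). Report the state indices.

path = [2, 1, 2, 1, 2, 1, 2]

t=0: δ = [3.125e-02, 3.125e-02, 9.375e-02, 3.125e-02]  (obs o_0=1)
t=1: δ = [1.465e-03, 1.172e-02, 2.930e-03, 2.930e-03]  ψ = [0, 2, 1, 2]  (obs o_1=1)
t=2: δ = [3.662e-04, 3.662e-04, 1.099e-03, 7.324e-04]  ψ = [1, 1, 1, 1]  (obs o_2=3)
t=3: δ = [6.866e-05, 1.373e-04, 1.717e-05, 1.030e-04]  ψ = [3, 2, 1, 2]  (obs o_3=0)
t=4: δ = [4.828e-06, 8.583e-06, 1.287e-05, 4.828e-06]  ψ = [3, 1, 1, 3]  (obs o_4=1)
t=5: δ = [4.526e-07, 8.047e-07, 8.047e-07, 4.023e-07]  ψ = [0, 2, 1, 2]  (obs o_5=2)
t=6: δ = [4.243e-08, 5.029e-08, 7.544e-08, 5.029e-08]  ψ = [0, 2, 1, 1]  (obs o_6=3)
backtrack: best end state = 2; path = [2, 1, 2, 1, 2, 1, 2]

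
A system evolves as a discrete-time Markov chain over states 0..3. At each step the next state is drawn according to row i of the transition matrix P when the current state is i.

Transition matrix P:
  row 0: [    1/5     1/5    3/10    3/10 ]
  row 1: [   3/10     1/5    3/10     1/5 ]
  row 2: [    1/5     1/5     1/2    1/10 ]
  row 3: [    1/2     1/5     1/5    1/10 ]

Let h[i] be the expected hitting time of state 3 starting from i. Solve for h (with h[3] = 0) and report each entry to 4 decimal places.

h = [4.8780, 5.3659, 6.0976, 0.0000]

First-step conditioning: h[3] = 0; for i ≠ 3, h[i] = 1 + Σ_k P[i][k]·h[k].
  h[0] = 1 + 1/5·h[0] + 1/5·h[1] + 3/10·h[2]
  h[1] = 1 + 3/10·h[0] + 1/5·h[1] + 3/10·h[2]
  h[2] = 1 + 1/5·h[0] + 1/5·h[1] + 1/2·h[2]
Solving the 3×3 linear system over states ≠ 3 gives exactly h = [200/41, 220/41, 250/41, 0] (h[3] = 0 is the target).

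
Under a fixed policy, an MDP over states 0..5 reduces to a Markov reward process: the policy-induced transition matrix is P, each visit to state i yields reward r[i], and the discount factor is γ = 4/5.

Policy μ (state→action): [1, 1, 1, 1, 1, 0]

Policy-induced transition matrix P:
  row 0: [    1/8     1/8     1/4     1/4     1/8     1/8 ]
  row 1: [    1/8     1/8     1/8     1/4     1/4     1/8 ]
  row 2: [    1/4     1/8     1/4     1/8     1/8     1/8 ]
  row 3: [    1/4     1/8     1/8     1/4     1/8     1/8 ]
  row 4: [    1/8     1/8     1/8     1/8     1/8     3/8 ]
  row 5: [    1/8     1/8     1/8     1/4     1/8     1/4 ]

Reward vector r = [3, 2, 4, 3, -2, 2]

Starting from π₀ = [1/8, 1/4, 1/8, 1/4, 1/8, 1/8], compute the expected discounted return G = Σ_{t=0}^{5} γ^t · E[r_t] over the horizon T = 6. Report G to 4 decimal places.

G = 7.8585

t=0: π = [0.1250, 0.2500, 0.1250, 0.2500, 0.1250, 0.1250], E[r] = 2.1250, γ^t·E[r] = 2.125000, running G = 2.125000
t=1: π = [0.1719, 0.1250, 0.1563, 0.2188, 0.1563, 0.1719], E[r] = 2.0781, γ^t·E[r] = 1.662500, running G = 3.787500
t=2: π = [0.1719, 0.1250, 0.1660, 0.2109, 0.1406, 0.1855], E[r] = 2.1523, γ^t·E[r] = 1.377500, running G = 5.165000
t=3: π = [0.1721, 0.1250, 0.1672, 0.2117, 0.1406, 0.1833], E[r] = 2.1558, γ^t·E[r] = 1.103750, running G = 6.268750
t=4: π = [0.1724, 0.1250, 0.1674, 0.2115, 0.1406, 0.1831], E[r] = 2.1562, γ^t·E[r] = 0.883188, running G = 7.151938
t=5: π = [0.1724, 0.1250, 0.1675, 0.2115, 0.1406, 0.1830], E[r] = 2.1563, γ^t·E[r] = 0.706579, running G = 7.858516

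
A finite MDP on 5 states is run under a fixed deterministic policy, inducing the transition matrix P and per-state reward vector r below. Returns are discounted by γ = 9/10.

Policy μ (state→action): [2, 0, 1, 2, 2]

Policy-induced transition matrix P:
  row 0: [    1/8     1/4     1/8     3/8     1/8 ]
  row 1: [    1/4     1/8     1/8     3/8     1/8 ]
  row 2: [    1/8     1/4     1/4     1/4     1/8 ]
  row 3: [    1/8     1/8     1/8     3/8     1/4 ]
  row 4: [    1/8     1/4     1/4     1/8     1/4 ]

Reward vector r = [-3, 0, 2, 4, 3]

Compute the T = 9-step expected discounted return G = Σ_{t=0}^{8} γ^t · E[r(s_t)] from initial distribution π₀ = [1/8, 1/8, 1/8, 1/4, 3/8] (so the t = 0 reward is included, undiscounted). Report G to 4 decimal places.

G = 10.5433

t=0: π = [0.1250, 0.1250, 0.1250, 0.2500, 0.3750], E[r] = 2.0000, γ^t·E[r] = 2.000000, running G = 2.000000
t=1: π = [0.1406, 0.2031, 0.1875, 0.2656, 0.2031], E[r] = 1.6250, γ^t·E[r] = 1.462500, running G = 3.462500
t=2: π = [0.1504, 0.1914, 0.1738, 0.3008, 0.1836], E[r] = 1.6504, γ^t·E[r] = 1.336816, running G = 4.799316
t=3: π = [0.1489, 0.1885, 0.1697, 0.3074, 0.1855], E[r] = 1.6787, γ^t·E[r] = 1.223780, running G = 6.023097
t=4: π = [0.1486, 0.1880, 0.1694, 0.3074, 0.1866], E[r] = 1.6826, γ^t·E[r] = 1.103945, running G = 7.127042
t=5: π = [0.1485, 0.1881, 0.1695, 0.3072, 0.1868], E[r] = 1.6824, γ^t·E[r] = 0.993463, running G = 8.120505
t=6: π = [0.1485, 0.1881, 0.1695, 0.3071, 0.1867], E[r] = 1.6823, γ^t·E[r] = 0.894019, running G = 9.014523
t=7: π = [0.1485, 0.1881, 0.1695, 0.3071, 0.1867], E[r] = 1.6822, γ^t·E[r] = 0.804603, running G = 9.819127
t=8: π = [0.1485, 0.1881, 0.1695, 0.3071, 0.1867], E[r] = 1.6822, γ^t·E[r] = 0.724143, running G = 10.543270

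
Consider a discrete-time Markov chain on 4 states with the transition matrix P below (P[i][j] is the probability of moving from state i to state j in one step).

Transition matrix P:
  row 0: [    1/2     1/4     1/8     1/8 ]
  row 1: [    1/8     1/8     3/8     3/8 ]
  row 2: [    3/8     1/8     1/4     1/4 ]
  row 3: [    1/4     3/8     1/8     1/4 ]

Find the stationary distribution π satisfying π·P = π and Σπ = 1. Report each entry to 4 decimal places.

π = [0.3303, 0.2255, 0.2073, 0.2369]

Balance equations π_j = Σ_i π_i·P[i][j]:
  π_0 = 1/2·π_0 + 1/8·π_1 + 3/8·π_2 + 1/4·π_3
  π_1 = 1/4·π_0 + 1/8·π_1 + 1/8·π_2 + 3/8·π_3
  π_2 = 1/8·π_0 + 3/8·π_1 + 1/4·π_2 + 1/8·π_3
  normalize: π_0 + π_1 + π_2 + π_3 = 1
Solving the linear system gives exactly π = [145/439, 99/439, 91/439, 104/439].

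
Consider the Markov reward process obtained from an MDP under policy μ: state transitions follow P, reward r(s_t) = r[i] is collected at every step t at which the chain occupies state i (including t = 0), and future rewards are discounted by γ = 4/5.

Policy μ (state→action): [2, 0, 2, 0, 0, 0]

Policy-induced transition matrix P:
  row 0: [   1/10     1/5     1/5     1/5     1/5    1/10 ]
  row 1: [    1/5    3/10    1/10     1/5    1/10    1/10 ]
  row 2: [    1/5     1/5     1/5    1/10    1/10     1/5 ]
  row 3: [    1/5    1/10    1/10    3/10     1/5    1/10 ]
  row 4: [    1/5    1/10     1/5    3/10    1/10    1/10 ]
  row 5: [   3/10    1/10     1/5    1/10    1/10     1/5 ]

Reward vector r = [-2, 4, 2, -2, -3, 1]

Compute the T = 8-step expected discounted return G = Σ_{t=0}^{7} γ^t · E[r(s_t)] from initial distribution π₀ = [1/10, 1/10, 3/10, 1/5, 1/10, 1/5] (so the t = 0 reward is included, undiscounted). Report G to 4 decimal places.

t=0: π = [0.1000, 0.1000, 0.3000, 0.2000, 0.1000, 0.2000], E[r] = 0.3000, γ^t·E[r] = 0.300000, running G = 0.300000
t=1: π = [0.2100, 0.1600, 0.1700, 0.1800, 0.1300, 0.1500], E[r] = -0.0400, γ^t·E[r] = -0.032000, running G = 0.268000
t=2: π = [0.1940, 0.1700, 0.1660, 0.1990, 0.1390, 0.1320], E[r] = -0.0590, γ^t·E[r] = -0.037760, running G = 0.230240
t=3: π = [0.1938, 0.1700, 0.1631, 0.2040, 0.1393, 0.1298], E[r] = -0.0775, γ^t·E[r] = -0.039680, running G = 0.190560
t=4: π = [0.1936, 0.1697, 0.1626, 0.2050, 0.1398, 0.1293], E[r] = -0.0834, γ^t·E[r] = -0.034148, running G = 0.156412
t=5: π = [0.1936, 0.1696, 0.1625, 0.2053, 0.1399, 0.1292], E[r] = -0.0848, γ^t·E[r] = -0.027801, running G = 0.128611
t=6: π = [0.1936, 0.1695, 0.1625, 0.2053, 0.1399, 0.1292], E[r] = -0.0852, γ^t·E[r] = -0.022331, running G = 0.106280
t=7: π = [0.1936, 0.1695, 0.1625, 0.2054, 0.1399, 0.1292], E[r] = -0.0853, γ^t·E[r] = -0.017880, running G = 0.088400

G = 0.0884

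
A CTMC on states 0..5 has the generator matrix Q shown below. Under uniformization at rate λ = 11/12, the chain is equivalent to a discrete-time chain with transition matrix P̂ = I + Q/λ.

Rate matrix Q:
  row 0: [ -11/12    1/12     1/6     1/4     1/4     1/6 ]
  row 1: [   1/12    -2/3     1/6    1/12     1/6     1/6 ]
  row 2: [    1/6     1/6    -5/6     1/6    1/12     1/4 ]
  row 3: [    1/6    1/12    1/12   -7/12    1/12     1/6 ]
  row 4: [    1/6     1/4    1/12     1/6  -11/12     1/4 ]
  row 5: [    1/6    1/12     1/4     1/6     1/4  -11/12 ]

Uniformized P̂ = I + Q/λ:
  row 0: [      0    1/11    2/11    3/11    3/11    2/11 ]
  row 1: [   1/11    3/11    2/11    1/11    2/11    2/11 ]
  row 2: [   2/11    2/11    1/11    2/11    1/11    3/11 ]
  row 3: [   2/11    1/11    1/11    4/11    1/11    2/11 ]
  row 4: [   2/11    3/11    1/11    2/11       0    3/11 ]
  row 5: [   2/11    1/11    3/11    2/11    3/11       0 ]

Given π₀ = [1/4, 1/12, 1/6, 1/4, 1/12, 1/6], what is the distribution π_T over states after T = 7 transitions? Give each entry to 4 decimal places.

t=0: π = [0.2500, 0.0833, 0.1667, 0.2500, 0.0833, 0.1667]
t=1: π = [0.1288, 0.1364, 0.1515, 0.2424, 0.1667, 0.1742]
t=2: π = [0.1460, 0.1598, 0.1467, 0.2252, 0.1433, 0.1791]
t=3: π = [0.1407, 0.1593, 0.1513, 0.2215, 0.1515, 0.1756]
t=4: π = [0.1417, 0.1612, 0.1501, 0.2204, 0.1491, 0.1774]
t=5: π = [0.1414, 0.1610, 0.1507, 0.2201, 0.1500, 0.1768]
t=6: π = [0.1415, 0.1612, 0.1505, 0.2201, 0.1498, 0.1770]
t=7: π = [0.1414, 0.1611, 0.1506, 0.2200, 0.1499, 0.1769]

π = [0.1414, 0.1611, 0.1506, 0.2200, 0.1499, 0.1769]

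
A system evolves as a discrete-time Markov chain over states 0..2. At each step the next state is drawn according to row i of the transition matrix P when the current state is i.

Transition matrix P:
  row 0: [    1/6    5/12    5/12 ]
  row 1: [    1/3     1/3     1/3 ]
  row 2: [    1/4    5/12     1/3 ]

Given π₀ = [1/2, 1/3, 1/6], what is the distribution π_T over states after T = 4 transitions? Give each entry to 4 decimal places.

π = [0.2604, 0.3846, 0.3550]

t=0: π = [0.5000, 0.3333, 0.1667]
t=1: π = [0.2361, 0.3889, 0.3750]
t=2: π = [0.2627, 0.3843, 0.3530]
t=3: π = [0.2601, 0.3846, 0.3552]
t=4: π = [0.2604, 0.3846, 0.3550]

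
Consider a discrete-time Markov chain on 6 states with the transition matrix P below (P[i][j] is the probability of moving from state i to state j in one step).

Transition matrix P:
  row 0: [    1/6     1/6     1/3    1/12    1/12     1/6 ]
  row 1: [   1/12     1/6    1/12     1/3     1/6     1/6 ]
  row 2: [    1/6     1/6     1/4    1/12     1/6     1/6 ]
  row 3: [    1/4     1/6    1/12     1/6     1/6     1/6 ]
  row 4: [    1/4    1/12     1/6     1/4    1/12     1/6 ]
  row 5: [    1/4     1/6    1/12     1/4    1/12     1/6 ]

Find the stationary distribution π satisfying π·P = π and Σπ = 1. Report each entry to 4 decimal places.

π = [0.1936, 0.1562, 0.1707, 0.1867, 0.1261, 0.1667]

Balance equations π_j = Σ_i π_i·P[i][j]:
  π_0 = 1/6·π_0 + 1/12·π_1 + 1/6·π_2 + 1/4·π_3 + 1/4·π_4 + 1/4·π_5
  π_1 = 1/6·π_0 + 1/6·π_1 + 1/6·π_2 + 1/6·π_3 + 1/12·π_4 + 1/6·π_5
  π_2 = 1/3·π_0 + 1/12·π_1 + 1/4·π_2 + 1/12·π_3 + 1/6·π_4 + 1/12·π_5
  π_3 = 1/12·π_0 + 1/3·π_1 + 1/12·π_2 + 1/6·π_3 + 1/4·π_4 + 1/4·π_5
  π_4 = 1/12·π_0 + 1/6·π_1 + 1/6·π_2 + 1/6·π_3 + 1/12·π_4 + 1/12·π_5
  normalize: π_0 + π_1 + π_2 + π_3 + π_4 + π_5 = 1
Solving the linear system gives exactly π = [3014/15567, 19447/124536, 3543/20756, 23255/124536, 1309/10378, 1/6].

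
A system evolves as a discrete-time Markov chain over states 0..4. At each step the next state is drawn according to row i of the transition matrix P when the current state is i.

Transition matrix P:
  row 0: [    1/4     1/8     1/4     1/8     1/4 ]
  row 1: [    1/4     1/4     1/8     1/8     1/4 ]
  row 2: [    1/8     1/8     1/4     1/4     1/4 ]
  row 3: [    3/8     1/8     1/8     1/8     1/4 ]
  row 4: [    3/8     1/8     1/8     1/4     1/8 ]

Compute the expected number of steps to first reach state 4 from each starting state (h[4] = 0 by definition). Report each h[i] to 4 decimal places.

First-step conditioning: h[4] = 0; for i ≠ 4, h[i] = 1 + Σ_k P[i][k]·h[k].
  h[0] = 1 + 1/4·h[0] + 1/8·h[1] + 1/4·h[2] + 1/8·h[3]
  h[1] = 1 + 1/4·h[0] + 1/4·h[1] + 1/8·h[2] + 1/8·h[3]
  h[2] = 1 + 1/8·h[0] + 1/8·h[1] + 1/4·h[2] + 1/4·h[3]
  h[3] = 1 + 3/8·h[0] + 1/8·h[1] + 1/8·h[2] + 1/8·h[3]
Solving the 4×4 linear system over states ≠ 4 gives exactly h = [4, 4, 4, 4, 0] (h[4] = 0 is the target).

h = [4.0000, 4.0000, 4.0000, 4.0000, 0.0000]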